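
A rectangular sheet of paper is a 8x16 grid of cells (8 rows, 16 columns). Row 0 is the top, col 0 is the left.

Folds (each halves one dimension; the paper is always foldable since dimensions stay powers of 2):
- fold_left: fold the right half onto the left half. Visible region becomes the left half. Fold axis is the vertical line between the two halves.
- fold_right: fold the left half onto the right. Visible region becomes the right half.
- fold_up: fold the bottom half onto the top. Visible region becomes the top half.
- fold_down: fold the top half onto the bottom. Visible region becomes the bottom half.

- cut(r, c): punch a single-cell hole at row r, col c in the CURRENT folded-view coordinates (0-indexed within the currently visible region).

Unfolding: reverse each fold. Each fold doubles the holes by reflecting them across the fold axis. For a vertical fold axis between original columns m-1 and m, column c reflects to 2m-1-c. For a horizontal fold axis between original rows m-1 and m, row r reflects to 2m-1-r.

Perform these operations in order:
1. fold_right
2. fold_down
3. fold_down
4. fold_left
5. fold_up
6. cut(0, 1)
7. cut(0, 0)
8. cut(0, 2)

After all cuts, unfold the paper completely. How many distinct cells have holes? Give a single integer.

Answer: 96

Derivation:
Op 1 fold_right: fold axis v@8; visible region now rows[0,8) x cols[8,16) = 8x8
Op 2 fold_down: fold axis h@4; visible region now rows[4,8) x cols[8,16) = 4x8
Op 3 fold_down: fold axis h@6; visible region now rows[6,8) x cols[8,16) = 2x8
Op 4 fold_left: fold axis v@12; visible region now rows[6,8) x cols[8,12) = 2x4
Op 5 fold_up: fold axis h@7; visible region now rows[6,7) x cols[8,12) = 1x4
Op 6 cut(0, 1): punch at orig (6,9); cuts so far [(6, 9)]; region rows[6,7) x cols[8,12) = 1x4
Op 7 cut(0, 0): punch at orig (6,8); cuts so far [(6, 8), (6, 9)]; region rows[6,7) x cols[8,12) = 1x4
Op 8 cut(0, 2): punch at orig (6,10); cuts so far [(6, 8), (6, 9), (6, 10)]; region rows[6,7) x cols[8,12) = 1x4
Unfold 1 (reflect across h@7): 6 holes -> [(6, 8), (6, 9), (6, 10), (7, 8), (7, 9), (7, 10)]
Unfold 2 (reflect across v@12): 12 holes -> [(6, 8), (6, 9), (6, 10), (6, 13), (6, 14), (6, 15), (7, 8), (7, 9), (7, 10), (7, 13), (7, 14), (7, 15)]
Unfold 3 (reflect across h@6): 24 holes -> [(4, 8), (4, 9), (4, 10), (4, 13), (4, 14), (4, 15), (5, 8), (5, 9), (5, 10), (5, 13), (5, 14), (5, 15), (6, 8), (6, 9), (6, 10), (6, 13), (6, 14), (6, 15), (7, 8), (7, 9), (7, 10), (7, 13), (7, 14), (7, 15)]
Unfold 4 (reflect across h@4): 48 holes -> [(0, 8), (0, 9), (0, 10), (0, 13), (0, 14), (0, 15), (1, 8), (1, 9), (1, 10), (1, 13), (1, 14), (1, 15), (2, 8), (2, 9), (2, 10), (2, 13), (2, 14), (2, 15), (3, 8), (3, 9), (3, 10), (3, 13), (3, 14), (3, 15), (4, 8), (4, 9), (4, 10), (4, 13), (4, 14), (4, 15), (5, 8), (5, 9), (5, 10), (5, 13), (5, 14), (5, 15), (6, 8), (6, 9), (6, 10), (6, 13), (6, 14), (6, 15), (7, 8), (7, 9), (7, 10), (7, 13), (7, 14), (7, 15)]
Unfold 5 (reflect across v@8): 96 holes -> [(0, 0), (0, 1), (0, 2), (0, 5), (0, 6), (0, 7), (0, 8), (0, 9), (0, 10), (0, 13), (0, 14), (0, 15), (1, 0), (1, 1), (1, 2), (1, 5), (1, 6), (1, 7), (1, 8), (1, 9), (1, 10), (1, 13), (1, 14), (1, 15), (2, 0), (2, 1), (2, 2), (2, 5), (2, 6), (2, 7), (2, 8), (2, 9), (2, 10), (2, 13), (2, 14), (2, 15), (3, 0), (3, 1), (3, 2), (3, 5), (3, 6), (3, 7), (3, 8), (3, 9), (3, 10), (3, 13), (3, 14), (3, 15), (4, 0), (4, 1), (4, 2), (4, 5), (4, 6), (4, 7), (4, 8), (4, 9), (4, 10), (4, 13), (4, 14), (4, 15), (5, 0), (5, 1), (5, 2), (5, 5), (5, 6), (5, 7), (5, 8), (5, 9), (5, 10), (5, 13), (5, 14), (5, 15), (6, 0), (6, 1), (6, 2), (6, 5), (6, 6), (6, 7), (6, 8), (6, 9), (6, 10), (6, 13), (6, 14), (6, 15), (7, 0), (7, 1), (7, 2), (7, 5), (7, 6), (7, 7), (7, 8), (7, 9), (7, 10), (7, 13), (7, 14), (7, 15)]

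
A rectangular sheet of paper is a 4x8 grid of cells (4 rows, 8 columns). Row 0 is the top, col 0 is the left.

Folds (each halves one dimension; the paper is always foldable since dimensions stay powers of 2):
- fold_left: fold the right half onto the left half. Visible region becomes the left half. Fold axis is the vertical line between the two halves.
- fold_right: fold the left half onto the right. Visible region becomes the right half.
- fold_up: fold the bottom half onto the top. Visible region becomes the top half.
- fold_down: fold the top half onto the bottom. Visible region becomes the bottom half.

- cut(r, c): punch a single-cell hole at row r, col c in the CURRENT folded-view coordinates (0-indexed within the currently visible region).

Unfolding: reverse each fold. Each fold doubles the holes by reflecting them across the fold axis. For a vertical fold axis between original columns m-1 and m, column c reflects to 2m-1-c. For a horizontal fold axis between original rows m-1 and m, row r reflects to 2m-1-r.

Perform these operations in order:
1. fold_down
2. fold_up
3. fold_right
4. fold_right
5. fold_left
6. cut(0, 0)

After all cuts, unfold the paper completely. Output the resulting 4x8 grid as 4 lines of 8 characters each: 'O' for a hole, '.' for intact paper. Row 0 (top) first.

Answer: OOOOOOOO
OOOOOOOO
OOOOOOOO
OOOOOOOO

Derivation:
Op 1 fold_down: fold axis h@2; visible region now rows[2,4) x cols[0,8) = 2x8
Op 2 fold_up: fold axis h@3; visible region now rows[2,3) x cols[0,8) = 1x8
Op 3 fold_right: fold axis v@4; visible region now rows[2,3) x cols[4,8) = 1x4
Op 4 fold_right: fold axis v@6; visible region now rows[2,3) x cols[6,8) = 1x2
Op 5 fold_left: fold axis v@7; visible region now rows[2,3) x cols[6,7) = 1x1
Op 6 cut(0, 0): punch at orig (2,6); cuts so far [(2, 6)]; region rows[2,3) x cols[6,7) = 1x1
Unfold 1 (reflect across v@7): 2 holes -> [(2, 6), (2, 7)]
Unfold 2 (reflect across v@6): 4 holes -> [(2, 4), (2, 5), (2, 6), (2, 7)]
Unfold 3 (reflect across v@4): 8 holes -> [(2, 0), (2, 1), (2, 2), (2, 3), (2, 4), (2, 5), (2, 6), (2, 7)]
Unfold 4 (reflect across h@3): 16 holes -> [(2, 0), (2, 1), (2, 2), (2, 3), (2, 4), (2, 5), (2, 6), (2, 7), (3, 0), (3, 1), (3, 2), (3, 3), (3, 4), (3, 5), (3, 6), (3, 7)]
Unfold 5 (reflect across h@2): 32 holes -> [(0, 0), (0, 1), (0, 2), (0, 3), (0, 4), (0, 5), (0, 6), (0, 7), (1, 0), (1, 1), (1, 2), (1, 3), (1, 4), (1, 5), (1, 6), (1, 7), (2, 0), (2, 1), (2, 2), (2, 3), (2, 4), (2, 5), (2, 6), (2, 7), (3, 0), (3, 1), (3, 2), (3, 3), (3, 4), (3, 5), (3, 6), (3, 7)]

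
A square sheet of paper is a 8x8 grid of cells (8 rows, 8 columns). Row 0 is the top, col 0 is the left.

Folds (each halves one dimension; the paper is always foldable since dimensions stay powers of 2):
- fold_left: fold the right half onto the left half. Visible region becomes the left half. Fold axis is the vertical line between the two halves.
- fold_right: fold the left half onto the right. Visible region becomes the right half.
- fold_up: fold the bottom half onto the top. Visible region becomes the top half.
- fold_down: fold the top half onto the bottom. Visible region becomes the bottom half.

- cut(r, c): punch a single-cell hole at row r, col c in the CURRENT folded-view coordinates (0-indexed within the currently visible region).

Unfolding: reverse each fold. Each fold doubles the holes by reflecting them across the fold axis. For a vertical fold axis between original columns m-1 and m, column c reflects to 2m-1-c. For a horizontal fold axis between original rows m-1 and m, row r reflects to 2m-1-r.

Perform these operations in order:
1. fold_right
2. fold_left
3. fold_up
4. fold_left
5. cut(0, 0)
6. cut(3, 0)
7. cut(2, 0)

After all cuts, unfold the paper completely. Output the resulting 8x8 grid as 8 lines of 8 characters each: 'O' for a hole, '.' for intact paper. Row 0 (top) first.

Op 1 fold_right: fold axis v@4; visible region now rows[0,8) x cols[4,8) = 8x4
Op 2 fold_left: fold axis v@6; visible region now rows[0,8) x cols[4,6) = 8x2
Op 3 fold_up: fold axis h@4; visible region now rows[0,4) x cols[4,6) = 4x2
Op 4 fold_left: fold axis v@5; visible region now rows[0,4) x cols[4,5) = 4x1
Op 5 cut(0, 0): punch at orig (0,4); cuts so far [(0, 4)]; region rows[0,4) x cols[4,5) = 4x1
Op 6 cut(3, 0): punch at orig (3,4); cuts so far [(0, 4), (3, 4)]; region rows[0,4) x cols[4,5) = 4x1
Op 7 cut(2, 0): punch at orig (2,4); cuts so far [(0, 4), (2, 4), (3, 4)]; region rows[0,4) x cols[4,5) = 4x1
Unfold 1 (reflect across v@5): 6 holes -> [(0, 4), (0, 5), (2, 4), (2, 5), (3, 4), (3, 5)]
Unfold 2 (reflect across h@4): 12 holes -> [(0, 4), (0, 5), (2, 4), (2, 5), (3, 4), (3, 5), (4, 4), (4, 5), (5, 4), (5, 5), (7, 4), (7, 5)]
Unfold 3 (reflect across v@6): 24 holes -> [(0, 4), (0, 5), (0, 6), (0, 7), (2, 4), (2, 5), (2, 6), (2, 7), (3, 4), (3, 5), (3, 6), (3, 7), (4, 4), (4, 5), (4, 6), (4, 7), (5, 4), (5, 5), (5, 6), (5, 7), (7, 4), (7, 5), (7, 6), (7, 7)]
Unfold 4 (reflect across v@4): 48 holes -> [(0, 0), (0, 1), (0, 2), (0, 3), (0, 4), (0, 5), (0, 6), (0, 7), (2, 0), (2, 1), (2, 2), (2, 3), (2, 4), (2, 5), (2, 6), (2, 7), (3, 0), (3, 1), (3, 2), (3, 3), (3, 4), (3, 5), (3, 6), (3, 7), (4, 0), (4, 1), (4, 2), (4, 3), (4, 4), (4, 5), (4, 6), (4, 7), (5, 0), (5, 1), (5, 2), (5, 3), (5, 4), (5, 5), (5, 6), (5, 7), (7, 0), (7, 1), (7, 2), (7, 3), (7, 4), (7, 5), (7, 6), (7, 7)]

Answer: OOOOOOOO
........
OOOOOOOO
OOOOOOOO
OOOOOOOO
OOOOOOOO
........
OOOOOOOO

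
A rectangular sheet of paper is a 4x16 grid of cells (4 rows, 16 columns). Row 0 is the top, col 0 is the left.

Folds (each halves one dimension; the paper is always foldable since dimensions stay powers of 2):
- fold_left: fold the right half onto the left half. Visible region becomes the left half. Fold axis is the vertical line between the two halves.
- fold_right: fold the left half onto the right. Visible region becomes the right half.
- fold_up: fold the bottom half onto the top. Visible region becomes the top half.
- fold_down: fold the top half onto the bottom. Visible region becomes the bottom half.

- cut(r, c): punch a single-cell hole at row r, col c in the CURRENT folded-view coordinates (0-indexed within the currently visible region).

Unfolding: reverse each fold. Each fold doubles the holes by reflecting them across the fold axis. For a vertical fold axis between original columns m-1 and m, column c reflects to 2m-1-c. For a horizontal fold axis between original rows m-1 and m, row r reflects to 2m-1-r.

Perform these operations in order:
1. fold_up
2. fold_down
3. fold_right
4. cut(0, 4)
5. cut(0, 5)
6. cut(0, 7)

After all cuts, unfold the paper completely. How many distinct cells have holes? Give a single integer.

Op 1 fold_up: fold axis h@2; visible region now rows[0,2) x cols[0,16) = 2x16
Op 2 fold_down: fold axis h@1; visible region now rows[1,2) x cols[0,16) = 1x16
Op 3 fold_right: fold axis v@8; visible region now rows[1,2) x cols[8,16) = 1x8
Op 4 cut(0, 4): punch at orig (1,12); cuts so far [(1, 12)]; region rows[1,2) x cols[8,16) = 1x8
Op 5 cut(0, 5): punch at orig (1,13); cuts so far [(1, 12), (1, 13)]; region rows[1,2) x cols[8,16) = 1x8
Op 6 cut(0, 7): punch at orig (1,15); cuts so far [(1, 12), (1, 13), (1, 15)]; region rows[1,2) x cols[8,16) = 1x8
Unfold 1 (reflect across v@8): 6 holes -> [(1, 0), (1, 2), (1, 3), (1, 12), (1, 13), (1, 15)]
Unfold 2 (reflect across h@1): 12 holes -> [(0, 0), (0, 2), (0, 3), (0, 12), (0, 13), (0, 15), (1, 0), (1, 2), (1, 3), (1, 12), (1, 13), (1, 15)]
Unfold 3 (reflect across h@2): 24 holes -> [(0, 0), (0, 2), (0, 3), (0, 12), (0, 13), (0, 15), (1, 0), (1, 2), (1, 3), (1, 12), (1, 13), (1, 15), (2, 0), (2, 2), (2, 3), (2, 12), (2, 13), (2, 15), (3, 0), (3, 2), (3, 3), (3, 12), (3, 13), (3, 15)]

Answer: 24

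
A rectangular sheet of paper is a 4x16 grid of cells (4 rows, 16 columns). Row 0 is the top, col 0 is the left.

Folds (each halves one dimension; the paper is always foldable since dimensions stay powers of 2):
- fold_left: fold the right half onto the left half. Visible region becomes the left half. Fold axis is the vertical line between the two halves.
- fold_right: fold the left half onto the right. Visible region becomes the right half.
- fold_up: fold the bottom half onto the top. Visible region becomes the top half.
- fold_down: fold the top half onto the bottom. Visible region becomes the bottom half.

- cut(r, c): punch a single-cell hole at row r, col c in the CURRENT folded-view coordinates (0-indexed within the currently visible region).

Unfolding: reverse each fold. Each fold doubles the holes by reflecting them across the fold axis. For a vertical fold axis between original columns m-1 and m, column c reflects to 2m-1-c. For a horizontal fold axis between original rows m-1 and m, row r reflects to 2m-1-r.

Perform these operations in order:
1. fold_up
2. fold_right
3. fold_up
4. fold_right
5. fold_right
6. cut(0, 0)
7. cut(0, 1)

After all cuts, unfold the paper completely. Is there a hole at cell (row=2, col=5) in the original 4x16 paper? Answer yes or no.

Answer: yes

Derivation:
Op 1 fold_up: fold axis h@2; visible region now rows[0,2) x cols[0,16) = 2x16
Op 2 fold_right: fold axis v@8; visible region now rows[0,2) x cols[8,16) = 2x8
Op 3 fold_up: fold axis h@1; visible region now rows[0,1) x cols[8,16) = 1x8
Op 4 fold_right: fold axis v@12; visible region now rows[0,1) x cols[12,16) = 1x4
Op 5 fold_right: fold axis v@14; visible region now rows[0,1) x cols[14,16) = 1x2
Op 6 cut(0, 0): punch at orig (0,14); cuts so far [(0, 14)]; region rows[0,1) x cols[14,16) = 1x2
Op 7 cut(0, 1): punch at orig (0,15); cuts so far [(0, 14), (0, 15)]; region rows[0,1) x cols[14,16) = 1x2
Unfold 1 (reflect across v@14): 4 holes -> [(0, 12), (0, 13), (0, 14), (0, 15)]
Unfold 2 (reflect across v@12): 8 holes -> [(0, 8), (0, 9), (0, 10), (0, 11), (0, 12), (0, 13), (0, 14), (0, 15)]
Unfold 3 (reflect across h@1): 16 holes -> [(0, 8), (0, 9), (0, 10), (0, 11), (0, 12), (0, 13), (0, 14), (0, 15), (1, 8), (1, 9), (1, 10), (1, 11), (1, 12), (1, 13), (1, 14), (1, 15)]
Unfold 4 (reflect across v@8): 32 holes -> [(0, 0), (0, 1), (0, 2), (0, 3), (0, 4), (0, 5), (0, 6), (0, 7), (0, 8), (0, 9), (0, 10), (0, 11), (0, 12), (0, 13), (0, 14), (0, 15), (1, 0), (1, 1), (1, 2), (1, 3), (1, 4), (1, 5), (1, 6), (1, 7), (1, 8), (1, 9), (1, 10), (1, 11), (1, 12), (1, 13), (1, 14), (1, 15)]
Unfold 5 (reflect across h@2): 64 holes -> [(0, 0), (0, 1), (0, 2), (0, 3), (0, 4), (0, 5), (0, 6), (0, 7), (0, 8), (0, 9), (0, 10), (0, 11), (0, 12), (0, 13), (0, 14), (0, 15), (1, 0), (1, 1), (1, 2), (1, 3), (1, 4), (1, 5), (1, 6), (1, 7), (1, 8), (1, 9), (1, 10), (1, 11), (1, 12), (1, 13), (1, 14), (1, 15), (2, 0), (2, 1), (2, 2), (2, 3), (2, 4), (2, 5), (2, 6), (2, 7), (2, 8), (2, 9), (2, 10), (2, 11), (2, 12), (2, 13), (2, 14), (2, 15), (3, 0), (3, 1), (3, 2), (3, 3), (3, 4), (3, 5), (3, 6), (3, 7), (3, 8), (3, 9), (3, 10), (3, 11), (3, 12), (3, 13), (3, 14), (3, 15)]
Holes: [(0, 0), (0, 1), (0, 2), (0, 3), (0, 4), (0, 5), (0, 6), (0, 7), (0, 8), (0, 9), (0, 10), (0, 11), (0, 12), (0, 13), (0, 14), (0, 15), (1, 0), (1, 1), (1, 2), (1, 3), (1, 4), (1, 5), (1, 6), (1, 7), (1, 8), (1, 9), (1, 10), (1, 11), (1, 12), (1, 13), (1, 14), (1, 15), (2, 0), (2, 1), (2, 2), (2, 3), (2, 4), (2, 5), (2, 6), (2, 7), (2, 8), (2, 9), (2, 10), (2, 11), (2, 12), (2, 13), (2, 14), (2, 15), (3, 0), (3, 1), (3, 2), (3, 3), (3, 4), (3, 5), (3, 6), (3, 7), (3, 8), (3, 9), (3, 10), (3, 11), (3, 12), (3, 13), (3, 14), (3, 15)]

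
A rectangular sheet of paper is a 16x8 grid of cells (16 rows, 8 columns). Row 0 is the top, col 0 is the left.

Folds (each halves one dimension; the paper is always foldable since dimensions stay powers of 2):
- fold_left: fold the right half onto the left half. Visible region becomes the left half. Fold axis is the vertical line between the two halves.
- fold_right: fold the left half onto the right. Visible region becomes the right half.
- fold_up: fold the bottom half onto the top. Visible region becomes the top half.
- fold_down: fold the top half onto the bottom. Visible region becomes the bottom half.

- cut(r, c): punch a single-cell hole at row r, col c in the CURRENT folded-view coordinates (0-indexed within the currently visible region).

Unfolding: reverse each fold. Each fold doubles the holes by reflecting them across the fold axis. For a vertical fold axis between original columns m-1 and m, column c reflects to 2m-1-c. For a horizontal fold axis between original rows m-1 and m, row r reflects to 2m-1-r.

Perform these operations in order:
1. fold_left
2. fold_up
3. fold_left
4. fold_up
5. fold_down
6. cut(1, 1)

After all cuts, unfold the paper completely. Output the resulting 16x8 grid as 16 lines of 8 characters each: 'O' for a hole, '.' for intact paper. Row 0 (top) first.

Answer: .OO..OO.
........
........
.OO..OO.
.OO..OO.
........
........
.OO..OO.
.OO..OO.
........
........
.OO..OO.
.OO..OO.
........
........
.OO..OO.

Derivation:
Op 1 fold_left: fold axis v@4; visible region now rows[0,16) x cols[0,4) = 16x4
Op 2 fold_up: fold axis h@8; visible region now rows[0,8) x cols[0,4) = 8x4
Op 3 fold_left: fold axis v@2; visible region now rows[0,8) x cols[0,2) = 8x2
Op 4 fold_up: fold axis h@4; visible region now rows[0,4) x cols[0,2) = 4x2
Op 5 fold_down: fold axis h@2; visible region now rows[2,4) x cols[0,2) = 2x2
Op 6 cut(1, 1): punch at orig (3,1); cuts so far [(3, 1)]; region rows[2,4) x cols[0,2) = 2x2
Unfold 1 (reflect across h@2): 2 holes -> [(0, 1), (3, 1)]
Unfold 2 (reflect across h@4): 4 holes -> [(0, 1), (3, 1), (4, 1), (7, 1)]
Unfold 3 (reflect across v@2): 8 holes -> [(0, 1), (0, 2), (3, 1), (3, 2), (4, 1), (4, 2), (7, 1), (7, 2)]
Unfold 4 (reflect across h@8): 16 holes -> [(0, 1), (0, 2), (3, 1), (3, 2), (4, 1), (4, 2), (7, 1), (7, 2), (8, 1), (8, 2), (11, 1), (11, 2), (12, 1), (12, 2), (15, 1), (15, 2)]
Unfold 5 (reflect across v@4): 32 holes -> [(0, 1), (0, 2), (0, 5), (0, 6), (3, 1), (3, 2), (3, 5), (3, 6), (4, 1), (4, 2), (4, 5), (4, 6), (7, 1), (7, 2), (7, 5), (7, 6), (8, 1), (8, 2), (8, 5), (8, 6), (11, 1), (11, 2), (11, 5), (11, 6), (12, 1), (12, 2), (12, 5), (12, 6), (15, 1), (15, 2), (15, 5), (15, 6)]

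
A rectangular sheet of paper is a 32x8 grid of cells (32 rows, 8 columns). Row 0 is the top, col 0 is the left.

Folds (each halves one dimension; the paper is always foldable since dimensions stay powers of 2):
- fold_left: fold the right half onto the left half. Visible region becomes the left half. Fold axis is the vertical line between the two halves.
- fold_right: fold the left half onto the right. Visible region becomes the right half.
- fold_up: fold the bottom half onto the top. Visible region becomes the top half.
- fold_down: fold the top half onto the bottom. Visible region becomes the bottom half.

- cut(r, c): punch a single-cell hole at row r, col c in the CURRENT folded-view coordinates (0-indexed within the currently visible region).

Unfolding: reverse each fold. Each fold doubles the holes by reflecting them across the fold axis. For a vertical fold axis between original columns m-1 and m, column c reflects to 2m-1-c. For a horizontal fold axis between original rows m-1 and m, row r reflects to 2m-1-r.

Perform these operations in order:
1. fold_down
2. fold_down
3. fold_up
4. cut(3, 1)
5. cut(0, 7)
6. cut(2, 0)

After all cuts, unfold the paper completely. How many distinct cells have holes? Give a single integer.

Answer: 24

Derivation:
Op 1 fold_down: fold axis h@16; visible region now rows[16,32) x cols[0,8) = 16x8
Op 2 fold_down: fold axis h@24; visible region now rows[24,32) x cols[0,8) = 8x8
Op 3 fold_up: fold axis h@28; visible region now rows[24,28) x cols[0,8) = 4x8
Op 4 cut(3, 1): punch at orig (27,1); cuts so far [(27, 1)]; region rows[24,28) x cols[0,8) = 4x8
Op 5 cut(0, 7): punch at orig (24,7); cuts so far [(24, 7), (27, 1)]; region rows[24,28) x cols[0,8) = 4x8
Op 6 cut(2, 0): punch at orig (26,0); cuts so far [(24, 7), (26, 0), (27, 1)]; region rows[24,28) x cols[0,8) = 4x8
Unfold 1 (reflect across h@28): 6 holes -> [(24, 7), (26, 0), (27, 1), (28, 1), (29, 0), (31, 7)]
Unfold 2 (reflect across h@24): 12 holes -> [(16, 7), (18, 0), (19, 1), (20, 1), (21, 0), (23, 7), (24, 7), (26, 0), (27, 1), (28, 1), (29, 0), (31, 7)]
Unfold 3 (reflect across h@16): 24 holes -> [(0, 7), (2, 0), (3, 1), (4, 1), (5, 0), (7, 7), (8, 7), (10, 0), (11, 1), (12, 1), (13, 0), (15, 7), (16, 7), (18, 0), (19, 1), (20, 1), (21, 0), (23, 7), (24, 7), (26, 0), (27, 1), (28, 1), (29, 0), (31, 7)]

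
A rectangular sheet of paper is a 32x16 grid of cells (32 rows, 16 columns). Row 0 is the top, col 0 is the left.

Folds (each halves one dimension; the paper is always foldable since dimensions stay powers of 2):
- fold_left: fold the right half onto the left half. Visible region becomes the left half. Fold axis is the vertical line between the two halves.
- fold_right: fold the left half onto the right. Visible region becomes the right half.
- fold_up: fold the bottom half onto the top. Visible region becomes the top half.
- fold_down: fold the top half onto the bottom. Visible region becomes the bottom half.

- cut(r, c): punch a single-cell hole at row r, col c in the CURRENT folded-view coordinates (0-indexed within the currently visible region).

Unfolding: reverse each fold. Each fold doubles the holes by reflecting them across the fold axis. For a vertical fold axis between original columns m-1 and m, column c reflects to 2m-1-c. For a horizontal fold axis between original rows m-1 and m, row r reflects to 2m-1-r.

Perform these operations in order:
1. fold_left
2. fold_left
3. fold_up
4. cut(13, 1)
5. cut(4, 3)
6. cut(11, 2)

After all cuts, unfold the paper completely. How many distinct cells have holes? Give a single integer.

Op 1 fold_left: fold axis v@8; visible region now rows[0,32) x cols[0,8) = 32x8
Op 2 fold_left: fold axis v@4; visible region now rows[0,32) x cols[0,4) = 32x4
Op 3 fold_up: fold axis h@16; visible region now rows[0,16) x cols[0,4) = 16x4
Op 4 cut(13, 1): punch at orig (13,1); cuts so far [(13, 1)]; region rows[0,16) x cols[0,4) = 16x4
Op 5 cut(4, 3): punch at orig (4,3); cuts so far [(4, 3), (13, 1)]; region rows[0,16) x cols[0,4) = 16x4
Op 6 cut(11, 2): punch at orig (11,2); cuts so far [(4, 3), (11, 2), (13, 1)]; region rows[0,16) x cols[0,4) = 16x4
Unfold 1 (reflect across h@16): 6 holes -> [(4, 3), (11, 2), (13, 1), (18, 1), (20, 2), (27, 3)]
Unfold 2 (reflect across v@4): 12 holes -> [(4, 3), (4, 4), (11, 2), (11, 5), (13, 1), (13, 6), (18, 1), (18, 6), (20, 2), (20, 5), (27, 3), (27, 4)]
Unfold 3 (reflect across v@8): 24 holes -> [(4, 3), (4, 4), (4, 11), (4, 12), (11, 2), (11, 5), (11, 10), (11, 13), (13, 1), (13, 6), (13, 9), (13, 14), (18, 1), (18, 6), (18, 9), (18, 14), (20, 2), (20, 5), (20, 10), (20, 13), (27, 3), (27, 4), (27, 11), (27, 12)]

Answer: 24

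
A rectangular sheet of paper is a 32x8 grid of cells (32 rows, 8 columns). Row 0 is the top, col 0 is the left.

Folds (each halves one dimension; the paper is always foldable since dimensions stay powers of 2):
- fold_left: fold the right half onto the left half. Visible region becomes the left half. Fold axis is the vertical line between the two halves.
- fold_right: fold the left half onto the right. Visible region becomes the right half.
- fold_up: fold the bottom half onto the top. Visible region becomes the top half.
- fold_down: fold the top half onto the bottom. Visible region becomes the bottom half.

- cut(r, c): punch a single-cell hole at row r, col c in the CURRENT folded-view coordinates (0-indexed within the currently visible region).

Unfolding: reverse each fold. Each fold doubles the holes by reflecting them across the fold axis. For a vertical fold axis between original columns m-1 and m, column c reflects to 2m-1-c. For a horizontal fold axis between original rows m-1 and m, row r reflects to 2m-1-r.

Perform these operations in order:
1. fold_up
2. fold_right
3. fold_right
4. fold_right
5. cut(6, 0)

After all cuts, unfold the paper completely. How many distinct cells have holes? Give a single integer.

Op 1 fold_up: fold axis h@16; visible region now rows[0,16) x cols[0,8) = 16x8
Op 2 fold_right: fold axis v@4; visible region now rows[0,16) x cols[4,8) = 16x4
Op 3 fold_right: fold axis v@6; visible region now rows[0,16) x cols[6,8) = 16x2
Op 4 fold_right: fold axis v@7; visible region now rows[0,16) x cols[7,8) = 16x1
Op 5 cut(6, 0): punch at orig (6,7); cuts so far [(6, 7)]; region rows[0,16) x cols[7,8) = 16x1
Unfold 1 (reflect across v@7): 2 holes -> [(6, 6), (6, 7)]
Unfold 2 (reflect across v@6): 4 holes -> [(6, 4), (6, 5), (6, 6), (6, 7)]
Unfold 3 (reflect across v@4): 8 holes -> [(6, 0), (6, 1), (6, 2), (6, 3), (6, 4), (6, 5), (6, 6), (6, 7)]
Unfold 4 (reflect across h@16): 16 holes -> [(6, 0), (6, 1), (6, 2), (6, 3), (6, 4), (6, 5), (6, 6), (6, 7), (25, 0), (25, 1), (25, 2), (25, 3), (25, 4), (25, 5), (25, 6), (25, 7)]

Answer: 16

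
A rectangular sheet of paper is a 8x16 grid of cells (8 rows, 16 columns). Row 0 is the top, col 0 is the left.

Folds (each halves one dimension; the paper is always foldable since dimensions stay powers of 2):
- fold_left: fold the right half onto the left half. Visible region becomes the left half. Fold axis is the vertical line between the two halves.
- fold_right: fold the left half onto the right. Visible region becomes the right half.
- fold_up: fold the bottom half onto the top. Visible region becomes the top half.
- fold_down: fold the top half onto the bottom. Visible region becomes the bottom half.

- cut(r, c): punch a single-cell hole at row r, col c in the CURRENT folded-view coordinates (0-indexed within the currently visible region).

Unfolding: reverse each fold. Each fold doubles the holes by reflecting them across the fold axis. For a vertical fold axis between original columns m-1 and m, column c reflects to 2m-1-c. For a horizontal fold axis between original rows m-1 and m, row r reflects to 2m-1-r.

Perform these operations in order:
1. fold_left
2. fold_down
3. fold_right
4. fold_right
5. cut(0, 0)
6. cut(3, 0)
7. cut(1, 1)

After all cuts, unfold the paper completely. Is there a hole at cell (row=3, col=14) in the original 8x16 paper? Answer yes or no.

Op 1 fold_left: fold axis v@8; visible region now rows[0,8) x cols[0,8) = 8x8
Op 2 fold_down: fold axis h@4; visible region now rows[4,8) x cols[0,8) = 4x8
Op 3 fold_right: fold axis v@4; visible region now rows[4,8) x cols[4,8) = 4x4
Op 4 fold_right: fold axis v@6; visible region now rows[4,8) x cols[6,8) = 4x2
Op 5 cut(0, 0): punch at orig (4,6); cuts so far [(4, 6)]; region rows[4,8) x cols[6,8) = 4x2
Op 6 cut(3, 0): punch at orig (7,6); cuts so far [(4, 6), (7, 6)]; region rows[4,8) x cols[6,8) = 4x2
Op 7 cut(1, 1): punch at orig (5,7); cuts so far [(4, 6), (5, 7), (7, 6)]; region rows[4,8) x cols[6,8) = 4x2
Unfold 1 (reflect across v@6): 6 holes -> [(4, 5), (4, 6), (5, 4), (5, 7), (7, 5), (7, 6)]
Unfold 2 (reflect across v@4): 12 holes -> [(4, 1), (4, 2), (4, 5), (4, 6), (5, 0), (5, 3), (5, 4), (5, 7), (7, 1), (7, 2), (7, 5), (7, 6)]
Unfold 3 (reflect across h@4): 24 holes -> [(0, 1), (0, 2), (0, 5), (0, 6), (2, 0), (2, 3), (2, 4), (2, 7), (3, 1), (3, 2), (3, 5), (3, 6), (4, 1), (4, 2), (4, 5), (4, 6), (5, 0), (5, 3), (5, 4), (5, 7), (7, 1), (7, 2), (7, 5), (7, 6)]
Unfold 4 (reflect across v@8): 48 holes -> [(0, 1), (0, 2), (0, 5), (0, 6), (0, 9), (0, 10), (0, 13), (0, 14), (2, 0), (2, 3), (2, 4), (2, 7), (2, 8), (2, 11), (2, 12), (2, 15), (3, 1), (3, 2), (3, 5), (3, 6), (3, 9), (3, 10), (3, 13), (3, 14), (4, 1), (4, 2), (4, 5), (4, 6), (4, 9), (4, 10), (4, 13), (4, 14), (5, 0), (5, 3), (5, 4), (5, 7), (5, 8), (5, 11), (5, 12), (5, 15), (7, 1), (7, 2), (7, 5), (7, 6), (7, 9), (7, 10), (7, 13), (7, 14)]
Holes: [(0, 1), (0, 2), (0, 5), (0, 6), (0, 9), (0, 10), (0, 13), (0, 14), (2, 0), (2, 3), (2, 4), (2, 7), (2, 8), (2, 11), (2, 12), (2, 15), (3, 1), (3, 2), (3, 5), (3, 6), (3, 9), (3, 10), (3, 13), (3, 14), (4, 1), (4, 2), (4, 5), (4, 6), (4, 9), (4, 10), (4, 13), (4, 14), (5, 0), (5, 3), (5, 4), (5, 7), (5, 8), (5, 11), (5, 12), (5, 15), (7, 1), (7, 2), (7, 5), (7, 6), (7, 9), (7, 10), (7, 13), (7, 14)]

Answer: yes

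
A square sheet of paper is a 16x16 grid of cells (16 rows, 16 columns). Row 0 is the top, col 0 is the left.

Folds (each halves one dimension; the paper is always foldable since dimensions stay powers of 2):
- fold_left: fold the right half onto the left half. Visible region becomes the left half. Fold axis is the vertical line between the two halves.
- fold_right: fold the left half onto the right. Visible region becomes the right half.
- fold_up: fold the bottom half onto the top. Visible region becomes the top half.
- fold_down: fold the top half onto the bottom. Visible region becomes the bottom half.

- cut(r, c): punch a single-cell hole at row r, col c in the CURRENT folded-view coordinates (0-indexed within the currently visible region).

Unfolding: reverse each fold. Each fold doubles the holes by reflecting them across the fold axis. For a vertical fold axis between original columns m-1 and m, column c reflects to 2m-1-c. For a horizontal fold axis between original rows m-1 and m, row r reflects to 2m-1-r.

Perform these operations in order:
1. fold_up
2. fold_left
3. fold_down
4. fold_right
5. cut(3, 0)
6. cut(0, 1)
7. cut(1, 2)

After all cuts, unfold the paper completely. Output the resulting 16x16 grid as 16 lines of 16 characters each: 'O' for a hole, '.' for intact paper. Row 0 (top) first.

Op 1 fold_up: fold axis h@8; visible region now rows[0,8) x cols[0,16) = 8x16
Op 2 fold_left: fold axis v@8; visible region now rows[0,8) x cols[0,8) = 8x8
Op 3 fold_down: fold axis h@4; visible region now rows[4,8) x cols[0,8) = 4x8
Op 4 fold_right: fold axis v@4; visible region now rows[4,8) x cols[4,8) = 4x4
Op 5 cut(3, 0): punch at orig (7,4); cuts so far [(7, 4)]; region rows[4,8) x cols[4,8) = 4x4
Op 6 cut(0, 1): punch at orig (4,5); cuts so far [(4, 5), (7, 4)]; region rows[4,8) x cols[4,8) = 4x4
Op 7 cut(1, 2): punch at orig (5,6); cuts so far [(4, 5), (5, 6), (7, 4)]; region rows[4,8) x cols[4,8) = 4x4
Unfold 1 (reflect across v@4): 6 holes -> [(4, 2), (4, 5), (5, 1), (5, 6), (7, 3), (7, 4)]
Unfold 2 (reflect across h@4): 12 holes -> [(0, 3), (0, 4), (2, 1), (2, 6), (3, 2), (3, 5), (4, 2), (4, 5), (5, 1), (5, 6), (7, 3), (7, 4)]
Unfold 3 (reflect across v@8): 24 holes -> [(0, 3), (0, 4), (0, 11), (0, 12), (2, 1), (2, 6), (2, 9), (2, 14), (3, 2), (3, 5), (3, 10), (3, 13), (4, 2), (4, 5), (4, 10), (4, 13), (5, 1), (5, 6), (5, 9), (5, 14), (7, 3), (7, 4), (7, 11), (7, 12)]
Unfold 4 (reflect across h@8): 48 holes -> [(0, 3), (0, 4), (0, 11), (0, 12), (2, 1), (2, 6), (2, 9), (2, 14), (3, 2), (3, 5), (3, 10), (3, 13), (4, 2), (4, 5), (4, 10), (4, 13), (5, 1), (5, 6), (5, 9), (5, 14), (7, 3), (7, 4), (7, 11), (7, 12), (8, 3), (8, 4), (8, 11), (8, 12), (10, 1), (10, 6), (10, 9), (10, 14), (11, 2), (11, 5), (11, 10), (11, 13), (12, 2), (12, 5), (12, 10), (12, 13), (13, 1), (13, 6), (13, 9), (13, 14), (15, 3), (15, 4), (15, 11), (15, 12)]

Answer: ...OO......OO...
................
.O....O..O....O.
..O..O....O..O..
..O..O....O..O..
.O....O..O....O.
................
...OO......OO...
...OO......OO...
................
.O....O..O....O.
..O..O....O..O..
..O..O....O..O..
.O....O..O....O.
................
...OO......OO...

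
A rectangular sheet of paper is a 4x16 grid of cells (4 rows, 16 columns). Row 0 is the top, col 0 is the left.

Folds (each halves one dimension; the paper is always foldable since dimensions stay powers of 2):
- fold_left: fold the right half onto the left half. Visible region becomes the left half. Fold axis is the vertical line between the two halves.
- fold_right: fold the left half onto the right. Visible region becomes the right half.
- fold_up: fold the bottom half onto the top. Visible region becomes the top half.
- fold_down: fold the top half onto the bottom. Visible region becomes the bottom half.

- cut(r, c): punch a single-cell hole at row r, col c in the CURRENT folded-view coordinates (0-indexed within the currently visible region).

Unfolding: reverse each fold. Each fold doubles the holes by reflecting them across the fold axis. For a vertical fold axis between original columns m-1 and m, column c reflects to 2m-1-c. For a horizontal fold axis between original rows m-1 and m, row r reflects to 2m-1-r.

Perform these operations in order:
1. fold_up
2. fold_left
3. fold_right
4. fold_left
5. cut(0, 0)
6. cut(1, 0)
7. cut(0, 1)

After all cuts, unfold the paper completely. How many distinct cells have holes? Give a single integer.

Answer: 48

Derivation:
Op 1 fold_up: fold axis h@2; visible region now rows[0,2) x cols[0,16) = 2x16
Op 2 fold_left: fold axis v@8; visible region now rows[0,2) x cols[0,8) = 2x8
Op 3 fold_right: fold axis v@4; visible region now rows[0,2) x cols[4,8) = 2x4
Op 4 fold_left: fold axis v@6; visible region now rows[0,2) x cols[4,6) = 2x2
Op 5 cut(0, 0): punch at orig (0,4); cuts so far [(0, 4)]; region rows[0,2) x cols[4,6) = 2x2
Op 6 cut(1, 0): punch at orig (1,4); cuts so far [(0, 4), (1, 4)]; region rows[0,2) x cols[4,6) = 2x2
Op 7 cut(0, 1): punch at orig (0,5); cuts so far [(0, 4), (0, 5), (1, 4)]; region rows[0,2) x cols[4,6) = 2x2
Unfold 1 (reflect across v@6): 6 holes -> [(0, 4), (0, 5), (0, 6), (0, 7), (1, 4), (1, 7)]
Unfold 2 (reflect across v@4): 12 holes -> [(0, 0), (0, 1), (0, 2), (0, 3), (0, 4), (0, 5), (0, 6), (0, 7), (1, 0), (1, 3), (1, 4), (1, 7)]
Unfold 3 (reflect across v@8): 24 holes -> [(0, 0), (0, 1), (0, 2), (0, 3), (0, 4), (0, 5), (0, 6), (0, 7), (0, 8), (0, 9), (0, 10), (0, 11), (0, 12), (0, 13), (0, 14), (0, 15), (1, 0), (1, 3), (1, 4), (1, 7), (1, 8), (1, 11), (1, 12), (1, 15)]
Unfold 4 (reflect across h@2): 48 holes -> [(0, 0), (0, 1), (0, 2), (0, 3), (0, 4), (0, 5), (0, 6), (0, 7), (0, 8), (0, 9), (0, 10), (0, 11), (0, 12), (0, 13), (0, 14), (0, 15), (1, 0), (1, 3), (1, 4), (1, 7), (1, 8), (1, 11), (1, 12), (1, 15), (2, 0), (2, 3), (2, 4), (2, 7), (2, 8), (2, 11), (2, 12), (2, 15), (3, 0), (3, 1), (3, 2), (3, 3), (3, 4), (3, 5), (3, 6), (3, 7), (3, 8), (3, 9), (3, 10), (3, 11), (3, 12), (3, 13), (3, 14), (3, 15)]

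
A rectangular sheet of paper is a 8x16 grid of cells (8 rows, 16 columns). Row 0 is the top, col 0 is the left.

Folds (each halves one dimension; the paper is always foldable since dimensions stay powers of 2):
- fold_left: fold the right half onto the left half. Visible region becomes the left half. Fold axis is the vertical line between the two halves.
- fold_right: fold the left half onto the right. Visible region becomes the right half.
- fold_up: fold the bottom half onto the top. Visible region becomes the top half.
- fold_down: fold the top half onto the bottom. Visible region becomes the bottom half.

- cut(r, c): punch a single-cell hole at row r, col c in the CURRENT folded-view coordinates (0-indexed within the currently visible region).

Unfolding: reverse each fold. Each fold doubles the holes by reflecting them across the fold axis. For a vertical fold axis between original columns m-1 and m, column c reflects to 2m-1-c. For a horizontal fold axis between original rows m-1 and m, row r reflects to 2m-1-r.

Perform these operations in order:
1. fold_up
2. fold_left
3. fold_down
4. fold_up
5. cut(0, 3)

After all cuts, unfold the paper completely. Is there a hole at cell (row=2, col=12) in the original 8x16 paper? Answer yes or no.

Op 1 fold_up: fold axis h@4; visible region now rows[0,4) x cols[0,16) = 4x16
Op 2 fold_left: fold axis v@8; visible region now rows[0,4) x cols[0,8) = 4x8
Op 3 fold_down: fold axis h@2; visible region now rows[2,4) x cols[0,8) = 2x8
Op 4 fold_up: fold axis h@3; visible region now rows[2,3) x cols[0,8) = 1x8
Op 5 cut(0, 3): punch at orig (2,3); cuts so far [(2, 3)]; region rows[2,3) x cols[0,8) = 1x8
Unfold 1 (reflect across h@3): 2 holes -> [(2, 3), (3, 3)]
Unfold 2 (reflect across h@2): 4 holes -> [(0, 3), (1, 3), (2, 3), (3, 3)]
Unfold 3 (reflect across v@8): 8 holes -> [(0, 3), (0, 12), (1, 3), (1, 12), (2, 3), (2, 12), (3, 3), (3, 12)]
Unfold 4 (reflect across h@4): 16 holes -> [(0, 3), (0, 12), (1, 3), (1, 12), (2, 3), (2, 12), (3, 3), (3, 12), (4, 3), (4, 12), (5, 3), (5, 12), (6, 3), (6, 12), (7, 3), (7, 12)]
Holes: [(0, 3), (0, 12), (1, 3), (1, 12), (2, 3), (2, 12), (3, 3), (3, 12), (4, 3), (4, 12), (5, 3), (5, 12), (6, 3), (6, 12), (7, 3), (7, 12)]

Answer: yes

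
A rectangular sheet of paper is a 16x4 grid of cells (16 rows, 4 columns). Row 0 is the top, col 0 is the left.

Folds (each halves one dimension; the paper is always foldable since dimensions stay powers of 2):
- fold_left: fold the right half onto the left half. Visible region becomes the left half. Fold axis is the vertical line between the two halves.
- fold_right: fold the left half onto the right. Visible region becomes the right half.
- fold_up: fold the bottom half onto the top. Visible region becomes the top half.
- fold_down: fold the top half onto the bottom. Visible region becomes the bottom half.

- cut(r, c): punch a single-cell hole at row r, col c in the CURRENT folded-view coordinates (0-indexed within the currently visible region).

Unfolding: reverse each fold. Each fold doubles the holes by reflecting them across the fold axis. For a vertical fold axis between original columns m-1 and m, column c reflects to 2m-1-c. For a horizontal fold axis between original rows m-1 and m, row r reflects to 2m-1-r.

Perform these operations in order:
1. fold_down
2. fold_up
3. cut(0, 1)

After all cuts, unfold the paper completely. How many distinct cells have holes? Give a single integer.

Op 1 fold_down: fold axis h@8; visible region now rows[8,16) x cols[0,4) = 8x4
Op 2 fold_up: fold axis h@12; visible region now rows[8,12) x cols[0,4) = 4x4
Op 3 cut(0, 1): punch at orig (8,1); cuts so far [(8, 1)]; region rows[8,12) x cols[0,4) = 4x4
Unfold 1 (reflect across h@12): 2 holes -> [(8, 1), (15, 1)]
Unfold 2 (reflect across h@8): 4 holes -> [(0, 1), (7, 1), (8, 1), (15, 1)]

Answer: 4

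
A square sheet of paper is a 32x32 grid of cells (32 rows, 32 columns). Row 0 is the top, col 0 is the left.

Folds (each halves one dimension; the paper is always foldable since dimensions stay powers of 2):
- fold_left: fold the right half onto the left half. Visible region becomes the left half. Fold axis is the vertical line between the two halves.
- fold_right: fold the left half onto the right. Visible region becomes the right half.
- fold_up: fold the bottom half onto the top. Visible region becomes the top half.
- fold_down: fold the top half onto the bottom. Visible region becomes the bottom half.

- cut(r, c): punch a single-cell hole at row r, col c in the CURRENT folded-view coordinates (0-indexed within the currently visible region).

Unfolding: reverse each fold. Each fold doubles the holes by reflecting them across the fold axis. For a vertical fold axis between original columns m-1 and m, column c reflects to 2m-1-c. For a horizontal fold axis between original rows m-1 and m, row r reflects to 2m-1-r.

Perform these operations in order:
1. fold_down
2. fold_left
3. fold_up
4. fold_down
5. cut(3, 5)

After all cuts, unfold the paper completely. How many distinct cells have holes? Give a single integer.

Answer: 16

Derivation:
Op 1 fold_down: fold axis h@16; visible region now rows[16,32) x cols[0,32) = 16x32
Op 2 fold_left: fold axis v@16; visible region now rows[16,32) x cols[0,16) = 16x16
Op 3 fold_up: fold axis h@24; visible region now rows[16,24) x cols[0,16) = 8x16
Op 4 fold_down: fold axis h@20; visible region now rows[20,24) x cols[0,16) = 4x16
Op 5 cut(3, 5): punch at orig (23,5); cuts so far [(23, 5)]; region rows[20,24) x cols[0,16) = 4x16
Unfold 1 (reflect across h@20): 2 holes -> [(16, 5), (23, 5)]
Unfold 2 (reflect across h@24): 4 holes -> [(16, 5), (23, 5), (24, 5), (31, 5)]
Unfold 3 (reflect across v@16): 8 holes -> [(16, 5), (16, 26), (23, 5), (23, 26), (24, 5), (24, 26), (31, 5), (31, 26)]
Unfold 4 (reflect across h@16): 16 holes -> [(0, 5), (0, 26), (7, 5), (7, 26), (8, 5), (8, 26), (15, 5), (15, 26), (16, 5), (16, 26), (23, 5), (23, 26), (24, 5), (24, 26), (31, 5), (31, 26)]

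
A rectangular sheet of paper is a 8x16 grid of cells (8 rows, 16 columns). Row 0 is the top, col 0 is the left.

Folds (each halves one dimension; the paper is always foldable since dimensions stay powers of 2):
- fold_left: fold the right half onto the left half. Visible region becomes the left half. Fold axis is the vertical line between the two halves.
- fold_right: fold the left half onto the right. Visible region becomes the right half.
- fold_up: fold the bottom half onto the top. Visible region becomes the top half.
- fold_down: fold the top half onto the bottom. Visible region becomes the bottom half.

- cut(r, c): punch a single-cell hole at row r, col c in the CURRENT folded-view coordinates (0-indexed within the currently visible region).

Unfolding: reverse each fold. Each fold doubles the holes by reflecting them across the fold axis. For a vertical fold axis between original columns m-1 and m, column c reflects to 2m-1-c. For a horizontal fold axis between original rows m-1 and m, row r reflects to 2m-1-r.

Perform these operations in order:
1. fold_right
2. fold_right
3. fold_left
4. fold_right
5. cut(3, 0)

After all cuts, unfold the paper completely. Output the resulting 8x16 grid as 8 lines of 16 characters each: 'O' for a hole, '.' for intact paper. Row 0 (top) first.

Op 1 fold_right: fold axis v@8; visible region now rows[0,8) x cols[8,16) = 8x8
Op 2 fold_right: fold axis v@12; visible region now rows[0,8) x cols[12,16) = 8x4
Op 3 fold_left: fold axis v@14; visible region now rows[0,8) x cols[12,14) = 8x2
Op 4 fold_right: fold axis v@13; visible region now rows[0,8) x cols[13,14) = 8x1
Op 5 cut(3, 0): punch at orig (3,13); cuts so far [(3, 13)]; region rows[0,8) x cols[13,14) = 8x1
Unfold 1 (reflect across v@13): 2 holes -> [(3, 12), (3, 13)]
Unfold 2 (reflect across v@14): 4 holes -> [(3, 12), (3, 13), (3, 14), (3, 15)]
Unfold 3 (reflect across v@12): 8 holes -> [(3, 8), (3, 9), (3, 10), (3, 11), (3, 12), (3, 13), (3, 14), (3, 15)]
Unfold 4 (reflect across v@8): 16 holes -> [(3, 0), (3, 1), (3, 2), (3, 3), (3, 4), (3, 5), (3, 6), (3, 7), (3, 8), (3, 9), (3, 10), (3, 11), (3, 12), (3, 13), (3, 14), (3, 15)]

Answer: ................
................
................
OOOOOOOOOOOOOOOO
................
................
................
................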